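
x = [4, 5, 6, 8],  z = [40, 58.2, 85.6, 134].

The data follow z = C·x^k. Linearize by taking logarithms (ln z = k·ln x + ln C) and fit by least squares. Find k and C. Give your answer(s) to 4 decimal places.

k = 1.7657, C = 3.4691

Linearized form: ln z = k·ln x + ln C. From the 4 transformed points,
Over the data: Σln x = 6.8669, Σ(ln x)² = 12.0466, Σln z = 17.1003, Σln x·ln z = 29.8120.
Normal system: [[12.0466, 6.8669]; [6.8669, 4]]·[k, ln C]ᵀ = [29.8120, 17.1003]ᵀ.
Slope k = (n·Σln x·ln z − Σln x·Σln z)/(n·Σ(ln x)² − (Σln x)²) = (4·29.8120 − 6.8669·17.1003)/1.0316 = 1.76566; ln C = (Σln z − k·Σln x)/n = 1.24390, so C = exp(1.24390) = 3.46912.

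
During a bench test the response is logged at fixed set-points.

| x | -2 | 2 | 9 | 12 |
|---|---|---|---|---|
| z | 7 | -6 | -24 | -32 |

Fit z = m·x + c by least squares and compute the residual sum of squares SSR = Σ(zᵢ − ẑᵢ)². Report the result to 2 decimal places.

SSR = 2.17

The normal system AᵀA·[m, c]ᵀ = Aᵀz is [[233, 21]; [21, 4]]·[m, c]ᵀ = [-626, -55]ᵀ.
Δ = 233·4 − 21² = 491.
m = ((-626)·4 − 21·(-55))/491 = -1349/491; c = (233·(-55) − 21·(-626))/491 = 331/491.
Residuals: 408/491, -579/491, 26/491, 145/491; SSR = 1066/491.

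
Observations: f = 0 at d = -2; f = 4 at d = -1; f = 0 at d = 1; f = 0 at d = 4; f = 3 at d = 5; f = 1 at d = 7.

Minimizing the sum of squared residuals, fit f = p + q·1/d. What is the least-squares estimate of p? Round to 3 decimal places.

p = 1.355

From the data, Σ1 = 6, Σ1/d = 13/140, Σ1/d·1/d = 46509/19600.
For Aᵀf: Σf = 8, Σ1/d·f = -114/35.
Eliminating q: (46509/19600)·(row 1) − (13/140)·(row 2) gives (55777/3920)·p = (46509/19600)·8 − (13/140)·(-114/35) = 135/7, so p = 75600/55777.
Then q = ((-114/35) − (13/140)·(75600/55777))/(46509/19600) = -79520/55777.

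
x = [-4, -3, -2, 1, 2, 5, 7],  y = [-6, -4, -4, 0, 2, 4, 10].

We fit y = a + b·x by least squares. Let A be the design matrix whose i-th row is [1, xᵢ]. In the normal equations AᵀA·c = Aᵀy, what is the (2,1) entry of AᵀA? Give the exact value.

Row 2 ↔ basis x, column 1 ↔ basis 1, so (AᵀA)_{2,1} = Σᵢ x = (-4)·(1) + (-3)·(1) + (-2)·(1) + (1)·(1) + (2)·(1) + (5)·(1) + (7)·(1) = 6.

6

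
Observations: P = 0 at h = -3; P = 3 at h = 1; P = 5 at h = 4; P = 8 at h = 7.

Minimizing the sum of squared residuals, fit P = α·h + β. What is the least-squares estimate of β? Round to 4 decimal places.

Setting ∂/∂α … = 0 gives: 75·α + 9·β = 79;  9·α + 4·β = 16.
Δ = 75·4 − 9² = 219.
α = (79·4 − 9·16)/219 = 172/219; β = (75·16 − 9·79)/219 = 163/73.

β = 2.2329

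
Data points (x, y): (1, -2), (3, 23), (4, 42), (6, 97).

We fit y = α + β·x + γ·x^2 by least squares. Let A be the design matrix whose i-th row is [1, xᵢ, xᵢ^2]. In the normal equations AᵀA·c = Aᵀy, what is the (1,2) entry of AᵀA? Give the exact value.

14

Row 1 ↔ basis 1, column 2 ↔ basis x, so (AᵀA)_{1,2} = Σᵢ x = (1)·(1) + (1)·(3) + (1)·(4) + (1)·(6) = 14.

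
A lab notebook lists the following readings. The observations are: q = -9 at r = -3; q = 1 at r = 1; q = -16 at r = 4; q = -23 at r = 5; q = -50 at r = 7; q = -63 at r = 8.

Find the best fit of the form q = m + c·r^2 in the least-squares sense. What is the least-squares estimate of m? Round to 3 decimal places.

m = 1.055

Entries of AᵀA: Σ1 = 6, Σr^2 = 164, Σr^2·r^2 = 7460.
Right-hand side: Σq = -160, Σr^2·q = -7393.
AᵀA·[m, c]ᵀ = Aᵀq becomes [[6, 164]; [164, 7460]]·[m, c]ᵀ = [-160, -7393]ᵀ.
Δ = 6·7460 − 164² = 17864.
m = ((-160)·7460 − 164·(-7393))/17864 = 4713/4466; c = (6·(-7393) − 164·(-160))/17864 = -9059/8932.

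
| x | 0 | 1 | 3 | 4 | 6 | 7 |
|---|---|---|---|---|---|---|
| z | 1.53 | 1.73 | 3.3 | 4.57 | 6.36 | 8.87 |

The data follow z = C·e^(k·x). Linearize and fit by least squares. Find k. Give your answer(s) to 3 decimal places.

Let Y = ln z. Fitting Y = k·x + ln C by least squares:
Σx = 21.0000, Σ(x)² = 111.0000, Σln z = 7.7195, Σx·ln z = 36.5868.
Equations: 111.0000·k + 21.0000·ln C = 36.5868;  21.0000·k + 6·ln C = 7.7195.
Slope k = (n·Σx·ln z − Σx·Σln z)/(n·Σ(x)² − (Σx)²) = (6·36.5868 − 21.0000·7.7195)/225.0000 = 0.25516; ln C = (Σln z − k·Σx)/n = 0.39353.

k = 0.255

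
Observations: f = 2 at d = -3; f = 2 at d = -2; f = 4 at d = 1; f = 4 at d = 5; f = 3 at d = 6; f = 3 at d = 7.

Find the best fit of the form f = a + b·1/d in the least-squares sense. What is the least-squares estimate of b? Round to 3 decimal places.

b = 1.481

The normal equations are: 6·a + (71/105)·b = 18;  (71/105)·a + (31957/22050)·b = 853/210.
(Σ1 = 6, Σ1/d = 71/105, Σ1/d·1/d = 31957/22050, Σf = 18, Σ1/d·f = 853/210.)
Δ = 6·(31957/22050) − (71/105)² = 18166/2205.
a = (18·(31957/22050) − (71/105)·(853/210))/(18166/2205) = 514663/181660; b = (6·(853/210) − (71/105)·18)/(18166/2205) = 26901/18166.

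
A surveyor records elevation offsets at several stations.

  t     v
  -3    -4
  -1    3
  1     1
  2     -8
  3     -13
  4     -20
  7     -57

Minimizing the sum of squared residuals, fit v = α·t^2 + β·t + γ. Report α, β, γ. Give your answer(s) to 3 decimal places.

Entries of XᵀX: Σt^2·t^2 = 2837, Σt^2·t = 415, Σt^2 = 89, Σt·t = 89, Σt = 13, Σ1 = 7.
And Σt^2·v = -3294, Σt·v = -524, Σv = -98.
So XᵀX·[α, β, γ]ᵀ = Xᵀv: [[2837, 415, 89]; [415, 89, 13]; [89, 13, 7]]·[α, β, γ]ᵀ = [-3294, -524, -98]ᵀ.
Inverting the 3×3 Gram matrix, [α, β, γ]ᵀ = [-82994/84441, -125723/84441, 35507/28147]ᵀ.

α = -0.983, β = -1.489, γ = 1.261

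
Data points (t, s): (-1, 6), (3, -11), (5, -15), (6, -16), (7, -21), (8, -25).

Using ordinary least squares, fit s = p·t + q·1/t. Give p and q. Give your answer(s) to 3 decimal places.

p = -2.922, q = -3.233

The normal system MᵀM·[p, q]ᵀ = Mᵀs is [[184, 6]; [6, 857249/705600]]·[p, q]ᵀ = [-557, -515/24]ᵀ.
Δ = 184·(857249/705600) − 6² = 16541527/88200.
p = ((-557)·(857249/705600) − 6·(-515/24))/(16541527/88200) = -22743629/7784248; q = (184·(-515/24) − 6·(-557))/(16541527/88200) = -3145800/973031.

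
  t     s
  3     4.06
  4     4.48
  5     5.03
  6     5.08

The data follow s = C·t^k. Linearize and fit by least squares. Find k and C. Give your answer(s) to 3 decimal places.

Linearized form: ln s = k·ln t + ln C. From the 4 transformed points,
Σln t = 5.8861, Σ(ln t)² = 8.9295, Σln s = 6.1415, Σln t·ln s = 9.1304.
Equations: 8.9295·k + 5.8861·ln C = 9.1304;  5.8861·k + 4·ln C = 6.1415.
Slope k = (n·Σln t·ln s − Σln t·Σln s)/(n·Σ(ln t)² − (Σln t)²) = (4·9.1304 − 5.8861·6.1415)/1.0716 = 0.34688; ln C = (Σln s − k·Σln t)/n = 1.02494, so C = exp(1.02494) = 2.78693.

k = 0.347, C = 2.787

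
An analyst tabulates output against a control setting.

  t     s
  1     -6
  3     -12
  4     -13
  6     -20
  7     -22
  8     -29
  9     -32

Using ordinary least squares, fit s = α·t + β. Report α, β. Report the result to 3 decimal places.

α = -3.230, β = -1.609

Entries of XᵀX: Σt·t = 256, Σt = 38, Σ1 = 7.
Right-hand side: Σt·s = -888, Σs = -134.
XᵀX·[α, β]ᵀ = Xᵀs becomes [[256, 38]; [38, 7]]·[α, β]ᵀ = [-888, -134]ᵀ.
Determinant 256·7 − 38² = 348.
α = ((-888)·7 − 38·(-134))/348 = -281/87; β = (256·(-134) − 38·(-888))/348 = -140/87.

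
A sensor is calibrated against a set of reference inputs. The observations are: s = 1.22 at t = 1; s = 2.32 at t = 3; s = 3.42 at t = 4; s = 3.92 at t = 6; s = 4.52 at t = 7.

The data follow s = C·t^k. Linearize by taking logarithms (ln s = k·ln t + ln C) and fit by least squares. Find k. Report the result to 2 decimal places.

Taking logs, ln s = k·ln t + ln C, so regress ln s on ln t.
XᵀX = [[10.1257, 6.2226]; [6.2226, 5]], rhs = [8.0123, 5.1447]ᵀ  (here Σln t = 6.2226, Σ(ln t)² = 10.1257, Σln s = 5.1447, Σln t·ln s = 8.0123).
Slope k = (n·Σln t·ln s − Σln t·Σln s)/(n·Σ(ln t)² − (Σln t)²) = (5·8.0123 − 6.2226·5.1447)/11.9082 = 0.67589; ln C = (Σln s − k·Σln t)/n = 0.18778.

k = 0.68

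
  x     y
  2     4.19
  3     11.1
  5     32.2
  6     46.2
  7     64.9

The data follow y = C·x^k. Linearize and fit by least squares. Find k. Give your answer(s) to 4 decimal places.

k = 2.1657

Taking logs, ln y = k·ln x + ln C, so regress ln y on ln x.
AᵀA = [[11.2747, 7.1389]; [7.1389, 5]], rhs = [24.2131, 15.3174]ᵀ  (here Σln x = 7.1389, Σ(ln x)² = 11.2747, Σln y = 15.3174, Σln x·ln y = 24.2131).
Δ = 11.2747·5 − (7.1389)² = 5.4099; k = (24.2131·5 − 7.1389·15.3174)/5.4099 = 2.16568, ln C = (11.2747·15.3174 − 7.1389·24.2131)/5.4099 = -0.02862.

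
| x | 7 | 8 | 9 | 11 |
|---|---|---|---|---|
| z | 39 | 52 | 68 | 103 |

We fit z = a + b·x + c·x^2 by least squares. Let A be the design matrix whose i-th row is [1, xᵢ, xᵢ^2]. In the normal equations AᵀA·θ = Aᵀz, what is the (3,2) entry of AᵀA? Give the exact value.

Row 3 ↔ basis x^2, column 2 ↔ basis x, so (AᵀA)_{3,2} = Σᵢ (x^2)·(x) = (49)·(7) + (64)·(8) + (81)·(9) + (121)·(11) = 2915.

2915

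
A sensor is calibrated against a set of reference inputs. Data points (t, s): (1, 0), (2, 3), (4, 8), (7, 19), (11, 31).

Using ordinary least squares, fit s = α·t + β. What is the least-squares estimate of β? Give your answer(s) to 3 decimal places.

Entries of XᵀX: Σt·t = 191, Σt = 25, Σ1 = 5.
For Xᵀs: Σt·s = 512, Σs = 61.
XᵀX·[α, β]ᵀ = Xᵀs becomes [[191, 25]; [25, 5]]·[α, β]ᵀ = [512, 61]ᵀ.
det = 191·5 − 25² = 330.
α = (512·5 − 25·61)/330 = 69/22; β = (191·61 − 25·512)/330 = -383/110.

β = -3.482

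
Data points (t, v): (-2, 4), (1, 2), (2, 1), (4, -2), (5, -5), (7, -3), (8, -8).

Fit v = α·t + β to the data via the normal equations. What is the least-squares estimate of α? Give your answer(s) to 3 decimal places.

From the data, Σt·t = 163, Σt = 25, Σ1 = 7.
For Aᵀv: Σt·v = -122, Σv = -11.
Normal equations: [[163, 25]; [25, 7]]·[α, β]ᵀ = [-122, -11]ᵀ.
Eliminating β: 7·(row 1) − 25·(row 2) gives 516·α = 7·(-122) − 25·(-11) = -579, so α = -193/172.
Then β = ((-11) − 25·(-193/172))/7 = 419/172.

α = -1.122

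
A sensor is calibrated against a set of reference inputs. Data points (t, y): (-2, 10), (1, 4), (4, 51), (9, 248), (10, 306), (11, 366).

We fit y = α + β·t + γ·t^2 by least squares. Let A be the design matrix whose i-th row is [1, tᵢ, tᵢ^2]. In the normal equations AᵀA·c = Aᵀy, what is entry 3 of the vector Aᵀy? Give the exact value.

95834

Entry 3 ↔ basis t^2, so (Aᵀy)_{3} = Σᵢ (t^2)·yᵢ = (4)·(10) + (1)·(4) + (16)·(51) + (81)·(248) + (100)·(306) + (121)·(366) = 95834.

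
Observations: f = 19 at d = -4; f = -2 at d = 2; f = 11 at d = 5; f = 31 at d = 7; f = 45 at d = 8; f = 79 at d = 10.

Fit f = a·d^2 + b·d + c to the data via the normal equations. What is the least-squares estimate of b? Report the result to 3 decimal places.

b = -1.855

Entries of MᵀM: Σd^2·d^2 = 17394, Σd^2·d = 1924, Σd^2 = 258, Σd·d = 258, Σd = 28, Σ1 = 6.
And Σd^2·f = 12870, Σd·f = 1342, Σf = 183.
MᵀM·[a, b, c]ᵀ = Mᵀf becomes [[17394, 1924, 258]; [1924, 258, 28]; [258, 28, 6]]·[a, b, c]ᵀ = [12870, 1342, 183]ᵀ.
Solving the 3×3 system (Gaussian elimination) gives a = 3319/3300, b = -102/55, c = -13507/3300.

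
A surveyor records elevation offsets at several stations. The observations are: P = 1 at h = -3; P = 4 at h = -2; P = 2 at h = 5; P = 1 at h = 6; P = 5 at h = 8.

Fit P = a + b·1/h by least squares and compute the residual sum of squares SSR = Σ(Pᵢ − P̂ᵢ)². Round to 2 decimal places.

Setting ∂/∂a … = 0 gives: 5·a + (-41/120)·b = 13;  (-41/120)·a + (6401/14400)·b = -137/120.
(Σ1 = 5, Σ1/h = -41/120, Σ1/h·1/h = 6401/14400, ΣP = 13, Σ1/h·P = -137/120.)
Eliminating b: (6401/14400)·(row 1) − (-41/120)·(row 2) gives (2527/1200)·a = (6401/14400)·13 − (-41/120)·(-137/120) = 19399/3600, so a = 1021/399.
Then b = ((-137/120) − (-41/120)·(1021/399))/(6401/14400) = -80/133.
Residuals: -234/133, 65/57, -25/57, -194/133, 1004/399; SSR = 274/21.

SSR = 13.05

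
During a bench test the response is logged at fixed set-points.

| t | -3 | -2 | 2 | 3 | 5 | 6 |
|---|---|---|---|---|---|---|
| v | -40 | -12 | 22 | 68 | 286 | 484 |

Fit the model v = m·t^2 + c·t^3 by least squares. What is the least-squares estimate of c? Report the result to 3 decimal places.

c = 1.994

Forming MᵀM = [[2115, 10901]; [10901, 63867]] and Mᵀv = [24866, 143482]ᵀ gives MᵀM·[m, c]ᵀ = Mᵀv.
Δ = 2115·63867 − 10901² = 16246904.
m = (24866·63867 − 10901·143482)/16246904 = 6004885/4061726; c = (2115·143482 − 10901·24866)/16246904 = 8100041/4061726.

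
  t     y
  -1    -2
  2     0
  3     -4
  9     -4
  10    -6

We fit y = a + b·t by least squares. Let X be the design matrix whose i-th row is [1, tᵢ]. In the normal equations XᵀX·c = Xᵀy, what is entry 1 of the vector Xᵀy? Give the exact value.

Entry 1 ↔ basis 1, so (Xᵀy)_{1} = Σᵢ yᵢ = (1)·(-2) + (1)·(0) + (1)·(-4) + (1)·(-4) + (1)·(-6) = -16.

-16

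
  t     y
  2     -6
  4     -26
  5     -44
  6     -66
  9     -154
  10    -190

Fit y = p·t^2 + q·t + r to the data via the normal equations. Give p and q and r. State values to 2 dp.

From the data, Σt^2·t^2 = 18754, Σt^2·t = 2142, Σt^2 = 262, Σt·t = 262, Σt = 36, Σ1 = 6.
And Σt^2·y = -35390, Σt·y = -4018, Σy = -486.
Normal equations: [[18754, 2142, 262]; [2142, 262, 36]; [262, 36, 6]]·[p, q, r]ᵀ = [-35390, -4018, -486]ᵀ.
Inverting the 3×3 Gram matrix, [p, q, r]ᵀ = [-17691/8635, 2470/1727, -1028/8635]ᵀ.

p = -2.05, q = 1.43, r = -0.12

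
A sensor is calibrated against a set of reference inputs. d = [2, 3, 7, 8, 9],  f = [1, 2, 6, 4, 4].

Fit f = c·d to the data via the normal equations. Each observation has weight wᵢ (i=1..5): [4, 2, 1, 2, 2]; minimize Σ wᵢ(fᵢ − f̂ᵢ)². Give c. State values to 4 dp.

Entries of AᵀWA: Σwᵢ·d·d = 373.
Right-hand side: Σwᵢ·d·f = 198.
Normal equations: [[373]]·[c]ᵀ = [198]ᵀ.
Hence c = 198 / 373 ≈ 0.530831.

c = 0.5308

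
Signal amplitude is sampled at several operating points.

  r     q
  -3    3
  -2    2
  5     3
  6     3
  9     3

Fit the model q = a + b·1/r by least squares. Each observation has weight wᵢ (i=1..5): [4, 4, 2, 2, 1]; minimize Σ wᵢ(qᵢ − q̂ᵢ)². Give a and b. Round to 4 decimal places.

a = 2.9041, b = 1.1061

Normal-equation sums: Σwᵢ·1 = 13, Σwᵢ·1/r = -112/45, Σwᵢ·1/r·1/r = 6449/4050.
And Σwᵢ·q = 35, Σwᵢ·1/r·q = -82/15.
MᵀWM·[a, b]ᵀ = MᵀWq becomes [[13, -112/45]; [-112/45, 6449/4050]]·[a, b]ᵀ = [35, -82/15]ᵀ.
Determinant 13·(6449/4050) − (-112/45)² = 19583/1350.
a = (35·(6449/4050) − (-112/45)·(-82/15))/(19583/1350) = 170611/58749; b = (13·(-82/15) − (-112/45)·35)/(19583/1350) = 21660/19583.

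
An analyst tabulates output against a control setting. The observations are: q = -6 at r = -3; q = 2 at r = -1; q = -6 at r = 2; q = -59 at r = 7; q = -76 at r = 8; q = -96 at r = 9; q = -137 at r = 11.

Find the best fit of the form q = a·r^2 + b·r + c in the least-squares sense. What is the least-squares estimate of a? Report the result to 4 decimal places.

Compute the Gram sums: Σr^2·r^2 = 27797, Σr^2·r = 2895, Σr^2 = 329, Σr·r = 329, Σr = 33, Σ1 = 7.
For Xᵀq: Σr^2·q = -32184, Σr·q = -3388, Σq = -378.
XᵀX·[a, b, c]ᵀ = Xᵀq becomes [[27797, 2895, 329]; [2895, 329, 33]; [329, 33, 7]]·[a, b, c]ᵀ = [-32184, -3388, -378]ᵀ.
Inverting the 3×3 Gram matrix, [a, b, c]ᵀ = [-598551/582281, -107653/83183, 241272/582281]ᵀ.

a = -1.0279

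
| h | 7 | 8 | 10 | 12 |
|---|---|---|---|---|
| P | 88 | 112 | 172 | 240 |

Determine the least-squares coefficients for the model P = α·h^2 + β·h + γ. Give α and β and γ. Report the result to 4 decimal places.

Forming AᵀA = [[37233, 3583, 357]; [3583, 357, 37]; [357, 37, 4]] and AᵀP = [63240, 6112, 612]ᵀ gives AᵀA·[α, β, γ]ᵀ = AᵀP.
Row-reducing yields α = 256/199, β = 1212/199, γ = -3612/199.

α = 1.2864, β = 6.0905, γ = -18.1508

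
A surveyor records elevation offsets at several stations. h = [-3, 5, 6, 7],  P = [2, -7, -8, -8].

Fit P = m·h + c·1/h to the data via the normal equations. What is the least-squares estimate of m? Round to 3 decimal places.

The normal system AᵀA·[m, c]ᵀ = AᵀP is [[119, 4]; [4, 8789/44100]]·[m, c]ᵀ = [-145, -159/35]ᵀ.
Δ = 119·(8789/44100) − 4² = 48613/6300.
m = ((-145)·(8789/44100) − 4·(-159/35))/(48613/6300) = -473045/340291; c = (119·(-159/35) − 4·(-145))/(48613/6300) = 248220/48613.

m = -1.390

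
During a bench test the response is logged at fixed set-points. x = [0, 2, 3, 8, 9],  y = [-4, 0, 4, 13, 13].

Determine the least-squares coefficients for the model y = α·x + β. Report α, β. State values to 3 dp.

With design matrix M, MᵀM = [[158, 22]; [22, 5]] and Mᵀy = [233, 26]ᵀ.
Determinant 158·5 − 22² = 306.
α = (233·5 − 22·26)/306 = 593/306; β = (158·26 − 22·233)/306 = -509/153.

α = 1.938, β = -3.327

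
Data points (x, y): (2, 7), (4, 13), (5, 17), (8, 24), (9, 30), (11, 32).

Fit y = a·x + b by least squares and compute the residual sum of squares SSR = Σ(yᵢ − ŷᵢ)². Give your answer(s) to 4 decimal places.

SSR = 9.1478

Forming MᵀM = [[311, 39]; [39, 6]] and Mᵀy = [965, 123]ᵀ gives MᵀM·[a, b]ᵀ = Mᵀy.
Determinant 311·6 − 39² = 345.
a = (965·6 − 39·123)/345 = 331/115; b = (311·123 − 39·965)/345 = 206/115.
Residuals: -63/115, -7/23, 94/115, -94/115, 53/23, -167/115; SSR = 1052/115.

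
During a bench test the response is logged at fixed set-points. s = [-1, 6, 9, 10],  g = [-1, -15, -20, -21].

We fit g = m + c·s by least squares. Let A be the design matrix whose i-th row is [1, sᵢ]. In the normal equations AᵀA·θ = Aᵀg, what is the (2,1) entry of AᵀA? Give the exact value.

24

Row 2 ↔ basis s, column 1 ↔ basis 1, so (AᵀA)_{2,1} = Σᵢ s = (-1)·(1) + (6)·(1) + (9)·(1) + (10)·(1) = 24.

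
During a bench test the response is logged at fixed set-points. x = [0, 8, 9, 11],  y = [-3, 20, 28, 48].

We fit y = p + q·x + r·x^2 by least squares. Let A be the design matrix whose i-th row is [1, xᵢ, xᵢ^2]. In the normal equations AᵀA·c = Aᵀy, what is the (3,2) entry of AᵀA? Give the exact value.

2572

Row 3 ↔ basis x^2, column 2 ↔ basis x, so (AᵀA)_{3,2} = Σᵢ (x^2)·(x) = (0)·(0) + (64)·(8) + (81)·(9) + (121)·(11) = 2572.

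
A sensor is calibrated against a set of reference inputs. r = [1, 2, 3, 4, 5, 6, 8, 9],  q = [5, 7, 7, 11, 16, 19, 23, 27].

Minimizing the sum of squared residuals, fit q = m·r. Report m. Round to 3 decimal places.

m = 2.987

Sums needed: Σr·r = 236.
And Σr·q = 705.
XᵀX·[m]ᵀ = Xᵀq becomes [[236]]·[m]ᵀ = [705]ᵀ.
Hence m = 705 / 236 ≈ 2.98729.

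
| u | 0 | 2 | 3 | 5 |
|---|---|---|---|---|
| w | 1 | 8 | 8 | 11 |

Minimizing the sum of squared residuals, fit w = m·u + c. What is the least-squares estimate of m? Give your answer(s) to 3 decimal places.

Normal-equation sums: Σu·u = 38, Σu = 10, Σ1 = 4.
For Xᵀw: Σu·w = 95, Σw = 28.
Normal equations: [[38, 10]; [10, 4]]·[m, c]ᵀ = [95, 28]ᵀ.
det = 38·4 − 10² = 52.
m = (95·4 − 10·28)/52 = 25/13; c = (38·28 − 10·95)/52 = 57/26.

m = 1.923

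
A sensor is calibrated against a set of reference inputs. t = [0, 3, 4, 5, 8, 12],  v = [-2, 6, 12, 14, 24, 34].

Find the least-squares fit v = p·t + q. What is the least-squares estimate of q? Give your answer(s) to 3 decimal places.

Entries of AᵀA: Σt·t = 258, Σt = 32, Σ1 = 6.
Moment sums: Σt·v = 736, Σv = 88.
Normal equations: [[258, 32]; [32, 6]]·[p, q]ᵀ = [736, 88]ᵀ.
Eliminating q: 6·(row 1) − 32·(row 2) gives 524·p = 6·736 − 32·88 = 1600, so p = 400/131.
Then q = (88 − 32·(400/131))/6 = -212/131.

q = -1.618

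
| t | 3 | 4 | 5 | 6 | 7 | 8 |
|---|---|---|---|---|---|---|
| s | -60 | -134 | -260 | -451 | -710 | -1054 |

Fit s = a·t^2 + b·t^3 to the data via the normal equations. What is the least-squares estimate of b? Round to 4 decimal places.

b = -2.0012

Sums needed: Σt^2·t^2 = 8755, Σt^2·t^3 = 61743, Σt^3·t^3 = 446899.
For Mᵀs: Σt^2·s = -127666, Σt^3·s = -923290.
Eliminating b: 446899·(row 1) − 61743·(row 2) gives 100402696·a = 446899·(-127666) − 61743·(-923290) = -47113264, so a = -5889158/12550337.
Then b = ((-923290) − 61743·(-5889158/12550337))/446899 = -25115264/12550337.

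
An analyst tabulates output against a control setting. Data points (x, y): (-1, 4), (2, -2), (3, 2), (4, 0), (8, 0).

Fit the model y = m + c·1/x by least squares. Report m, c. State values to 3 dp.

The normal equations are: 5·m + (5/24)·c = 4;  (5/24)·m + (829/576)·c = -13/3.
(Σ1 = 5, Σ1/x = 5/24, Σ1/x·1/x = 829/576, Σy = 4, Σ1/x·y = -13/3.)
Δ = 5·(829/576) − (5/24)² = 515/72.
m = (4·(829/576) − (5/24)·(-13/3))/(515/72) = 959/1030; c = (5·(-13/3) − (5/24)·4)/(515/72) = -324/103.

m = 0.931, c = -3.146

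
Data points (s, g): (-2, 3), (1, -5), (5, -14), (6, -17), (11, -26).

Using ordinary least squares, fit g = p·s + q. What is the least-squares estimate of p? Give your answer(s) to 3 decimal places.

p = -2.239

The normal equations are: 187·p + 21·q = -469;  21·p + 5·q = -59.
Determinant 187·5 − 21² = 494.
p = ((-469)·5 − 21·(-59))/494 = -553/247; q = (187·(-59) − 21·(-469))/494 = -592/247.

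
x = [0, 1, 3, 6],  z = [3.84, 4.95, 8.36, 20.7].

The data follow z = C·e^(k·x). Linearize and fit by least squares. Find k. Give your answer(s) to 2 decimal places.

k = 0.28

Let Y = ln z. Fitting Y = k·x + ln C by least squares:
Σx = 10.0000, Σ(x)² = 46.0000, Σln z = 8.0985, Σx·ln z = 26.1506.
Equations: 46.0000·k + 10.0000·ln C = 26.1506;  10.0000·k + 4·ln C = 8.0985.
Solving (det = 84.0000): k = 0.28116, ln C = 1.32170.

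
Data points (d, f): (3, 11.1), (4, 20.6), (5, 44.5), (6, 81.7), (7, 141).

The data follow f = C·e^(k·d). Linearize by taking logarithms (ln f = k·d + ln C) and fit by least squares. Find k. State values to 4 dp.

Linearized form: ln f = k·d + ln C. From the 5 transformed points,
Over the data: Σd = 25.0000, Σ(d)² = 135.0000, Σln f = 18.5795, Σd·ln f = 99.3591.
Normal system: [[135.0000, 25.0000]; [25.0000, 5]]·[k, ln C]ᵀ = [99.3591, 18.5795]ᵀ.
Slope k = (n·Σd·ln f − Σd·Σln f)/(n·Σ(d)² − (Σd)²) = (5·99.3591 − 25.0000·18.5795)/50.0000 = 0.64614; ln C = (Σln f − k·Σd)/n = 0.48521.

k = 0.6461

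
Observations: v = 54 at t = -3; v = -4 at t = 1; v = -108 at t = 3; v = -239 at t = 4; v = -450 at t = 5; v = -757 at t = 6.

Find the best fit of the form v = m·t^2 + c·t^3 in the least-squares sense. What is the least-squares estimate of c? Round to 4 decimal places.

XᵀX·[m, c]ᵀ = Xᵀv reads: 2340·m + 11926·c = -42816;  11926·m + 67836·c = -239436.
Determinant 2340·67836 − 11926² = 16506764.
m = ((-42816)·67836 − 11926·(-239436))/16506764 = -12238110/4126691; c = (2340·(-239436) − 11926·(-42816))/16506764 = -12414156/4126691.

c = -3.0083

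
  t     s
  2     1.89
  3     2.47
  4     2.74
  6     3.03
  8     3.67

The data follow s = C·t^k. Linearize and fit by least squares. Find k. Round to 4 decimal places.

Let Y = ln s. Fitting Y = k·ln t + ln C by least squares:
Σln t = 7.0493, Σ(ln t)² = 11.1437, Σln s = 4.9575, Σln t·ln s = 7.5219.
Equations: 11.1437·k + 7.0493·ln C = 7.5219;  7.0493·k + 5·ln C = 4.9575.
Slope k = (n·Σln t·ln s − Σln t·Σln s)/(n·Σ(ln t)² − (Σln t)²) = (5·7.5219 − 7.0493·4.9575)/6.0265 = 0.44185; ln C = (Σln s − k·Σln t)/n = 0.36856.

k = 0.4418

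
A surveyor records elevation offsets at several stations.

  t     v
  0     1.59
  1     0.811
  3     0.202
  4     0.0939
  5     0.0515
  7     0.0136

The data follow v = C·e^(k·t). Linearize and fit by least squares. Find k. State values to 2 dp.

k = -0.68

Taking logs, ln v = k·t + ln C, so regress ln v on t.
Σt = 20.0000, Σ(t)² = 100.0000, Σln v = -10.9746, Σt·ln v = -59.3847.
Equations: 100.0000·k + 20.0000·ln C = -59.3847;  20.0000·k + 6·ln C = -10.9746.
Solving (det = 200.0000): k = -0.68408, ln C = 0.45116.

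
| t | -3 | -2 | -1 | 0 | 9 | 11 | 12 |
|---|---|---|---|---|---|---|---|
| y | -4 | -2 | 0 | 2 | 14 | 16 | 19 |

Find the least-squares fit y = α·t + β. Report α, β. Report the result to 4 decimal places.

α = 1.4382, β = 1.0868

From the data, Σt·t = 360, Σt = 26, Σ1 = 7.
For Aᵀy: Σt·y = 546, Σy = 45.
AᵀA·[α, β]ᵀ = Aᵀy becomes [[360, 26]; [26, 7]]·[α, β]ᵀ = [546, 45]ᵀ.
Eliminating β: 7·(row 1) − 26·(row 2) gives 1844·α = 7·546 − 26·45 = 2652, so α = 663/461.
Then β = (45 − 26·(663/461))/7 = 501/461.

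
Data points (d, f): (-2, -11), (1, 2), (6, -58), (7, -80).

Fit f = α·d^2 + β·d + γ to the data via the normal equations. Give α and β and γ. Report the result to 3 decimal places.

α = -1.983, β = 2.154, γ = 1.414

Normal-equation sums: Σd^2·d^2 = 3714, Σd^2·d = 552, Σd^2 = 90, Σd·d = 90, Σd = 12, Σ1 = 4.
Moment sums: Σd^2·f = -6050, Σd·f = -884, Σf = -147.
MᵀM·[α, β, γ]ᵀ = Mᵀf becomes [[3714, 552, 90]; [552, 90, 12]; [90, 12, 4]]·[α, β, γ]ᵀ = [-6050, -884, -147]ᵀ.
Solving the 3×3 system (Gaussian elimination) gives α = -7723/3894, β = 4193/1947, γ = 1835/1298.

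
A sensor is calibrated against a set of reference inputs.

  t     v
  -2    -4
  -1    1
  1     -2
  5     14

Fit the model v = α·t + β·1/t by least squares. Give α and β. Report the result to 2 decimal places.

The normal system XᵀX·[α, β]ᵀ = Xᵀv is [[31, 4]; [4, 229/100]]·[α, β]ᵀ = [75, 9/5]ᵀ.
Δ = 31·(229/100) − 4² = 5499/100.
α = (75·(229/100) − 4·(9/5))/(5499/100) = 5485/1833; β = (31·(9/5) − 4·75)/(5499/100) = -8140/1833.

α = 2.99, β = -4.44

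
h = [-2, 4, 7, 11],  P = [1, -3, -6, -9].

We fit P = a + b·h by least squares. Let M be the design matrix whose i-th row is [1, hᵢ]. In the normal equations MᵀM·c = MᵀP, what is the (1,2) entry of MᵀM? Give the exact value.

20

Row 1 ↔ basis 1, column 2 ↔ basis h, so (MᵀM)_{1,2} = Σᵢ h = (1)·(-2) + (1)·(4) + (1)·(7) + (1)·(11) = 20.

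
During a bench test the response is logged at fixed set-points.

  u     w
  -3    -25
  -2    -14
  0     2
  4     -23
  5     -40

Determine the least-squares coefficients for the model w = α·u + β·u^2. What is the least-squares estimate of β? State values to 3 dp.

β = -2.060

From the data, Σu·u = 54, Σu·u^2 = 154, Σu^2·u^2 = 978.
For Xᵀw: Σu·w = -189, Σu^2·w = -1649.
Δ = 54·978 − 154² = 29096.
α = ((-189)·978 − 154·(-1649))/29096 = 8638/3637; β = (54·(-1649) − 154·(-189))/29096 = -14985/7274.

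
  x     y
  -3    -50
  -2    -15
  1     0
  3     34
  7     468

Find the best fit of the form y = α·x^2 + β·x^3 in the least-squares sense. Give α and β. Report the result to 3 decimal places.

α = -0.940, β = 1.499

Normal-equation sums: Σx^2·x^2 = 2580, Σx^2·x^3 = 16776, Σx^3·x^3 = 119172.
For Mᵀy: Σx^2·y = 22728, Σx^3·y = 162912.
MᵀM·[α, β]ᵀ = Mᵀy becomes [[2580, 16776]; [16776, 119172]]·[α, β]ᵀ = [22728, 162912]ᵀ.
Δ = 2580·119172 − 16776² = 26029584.
α = (22728·119172 − 16776·162912)/26029584 = -169934/180761; β = (2580·162912 − 16776·22728)/26029584 = 271028/180761.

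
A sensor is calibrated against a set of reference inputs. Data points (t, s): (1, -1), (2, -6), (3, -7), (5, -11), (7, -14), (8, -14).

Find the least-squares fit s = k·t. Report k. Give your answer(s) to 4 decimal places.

Sums needed: Σt·t = 152.
Right-hand side: Σt·s = -299.
Normal equations: [[152]]·[k]ᵀ = [-299]ᵀ.
k = (-299)/152 = -1.96711.

k = -1.9671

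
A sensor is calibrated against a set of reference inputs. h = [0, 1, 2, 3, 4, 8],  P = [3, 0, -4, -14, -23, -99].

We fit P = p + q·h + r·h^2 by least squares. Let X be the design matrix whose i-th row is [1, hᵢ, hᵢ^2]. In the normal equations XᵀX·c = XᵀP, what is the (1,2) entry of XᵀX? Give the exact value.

18

Row 1 ↔ basis 1, column 2 ↔ basis h, so (XᵀX)_{1,2} = Σᵢ h = (1)·(0) + (1)·(1) + (1)·(2) + (1)·(3) + (1)·(4) + (1)·(8) = 18.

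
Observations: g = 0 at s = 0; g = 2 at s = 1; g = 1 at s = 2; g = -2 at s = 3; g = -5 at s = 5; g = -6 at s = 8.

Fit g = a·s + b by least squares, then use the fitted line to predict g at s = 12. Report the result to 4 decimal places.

ĝ = -10.6031

Normal-equation sums: Σs·s = 103, Σs = 19, Σ1 = 6.
For Xᵀg: Σs·g = -75, Σg = -10.
Normal equations: [[103, 19]; [19, 6]]·[a, b]ᵀ = [-75, -10]ᵀ.
Δ = 103·6 − 19² = 257.
a = ((-75)·6 − 19·(-10))/257 = -260/257; b = (103·(-10) − 19·(-75))/257 = 395/257.
At s = 12: ĝ = (-260/257)·(12) + (395/257)·(1) = -2725/257.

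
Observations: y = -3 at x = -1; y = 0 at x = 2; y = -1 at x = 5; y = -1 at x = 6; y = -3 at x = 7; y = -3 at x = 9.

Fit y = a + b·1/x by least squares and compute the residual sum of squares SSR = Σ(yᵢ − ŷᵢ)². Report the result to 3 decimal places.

SSR = 5.585

Normal-equation sums: Σ1 = 6, Σ1/x = 38/315, Σ1/x·1/x = 268013/198450.
Right-hand side: Σy = -11, Σ1/x·y = 131/70.
Determinant 6·(268013/198450) − (38/315)² = 160519/19845.
a = ((-11)·(268013/198450) − (38/315)·(131/70))/(160519/19845) = -598589/321038; b = (6·(131/70) − (38/315)·(-11))/(160519/19845) = 249165/160519.
Residuals: 133805/321038, 174712/160519, 177885/321038, 97248/160519, -435715/321038, -9765/7466; SSR = 896517/160519.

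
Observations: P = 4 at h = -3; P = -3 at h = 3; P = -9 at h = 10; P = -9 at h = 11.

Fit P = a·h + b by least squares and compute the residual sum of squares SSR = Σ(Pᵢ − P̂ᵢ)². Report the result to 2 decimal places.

Sums needed: Σh·h = 239, Σh = 21, Σ1 = 4.
For MᵀP: Σh·P = -210, ΣP = -17.
det = 239·4 − 21² = 515.
a = ((-210)·4 − 21·(-17))/515 = -483/515; b = (239·(-17) − 21·(-210))/515 = 347/515.
Residuals: 264/515, -443/515, -152/515, 331/515; SSR = 774/515.

SSR = 1.50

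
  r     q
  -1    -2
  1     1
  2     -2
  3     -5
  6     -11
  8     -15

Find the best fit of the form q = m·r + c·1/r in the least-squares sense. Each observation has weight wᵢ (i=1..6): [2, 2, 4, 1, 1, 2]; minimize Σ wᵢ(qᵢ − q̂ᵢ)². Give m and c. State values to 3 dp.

XᵀWX·[m, c]ᵀ = XᵀWq reads: 193·m + 12·c = -331;  12·m + (1489/288)·c = -21/4.
Δ = 193·(1489/288) − 12² = 245905/288.
m = ((-331)·(1489/288) − 12·(-21/4))/(245905/288) = -361/187; c = (193·(-21/4) − 12·(-331))/(245905/288) = 648/187.

m = -1.930, c = 3.465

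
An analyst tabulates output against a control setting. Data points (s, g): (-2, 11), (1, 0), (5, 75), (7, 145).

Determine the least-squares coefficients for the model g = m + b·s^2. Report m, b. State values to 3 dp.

m = -1.680, b = 3.009

The normal equations are: 4·m + 79·b = 231;  79·m + 3043·b = 9024.
(Σ1 = 4, Σs^2 = 79, Σs^2·s^2 = 3043, Σg = 231, Σs^2·g = 9024.)
Δ = 4·3043 − 79² = 5931.
m = (231·3043 − 79·9024)/5931 = -1107/659; b = (4·9024 − 79·231)/5931 = 1983/659.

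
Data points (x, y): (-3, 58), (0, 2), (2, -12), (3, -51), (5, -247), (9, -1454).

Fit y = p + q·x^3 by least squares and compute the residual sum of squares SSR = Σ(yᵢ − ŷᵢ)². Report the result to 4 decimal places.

SSR = 2.9127

Normal-equation sums: Σ1 = 6, Σx^3 = 862, Σx^3·x^3 = 548588.
And Σy = -1704, Σx^3·y = -1093880.
Normal equations: [[6, 862]; [862, 548588]]·[p, q]ᵀ = [-1704, -1093880]ᵀ.
Δ = 6·548588 − 862² = 2548484.
p = ((-1704)·548588 − 862·(-1093880))/2548484 = 2032652/637121; q = (6·(-1093880) − 862·(-1704))/2548484 = -1273608/637121.
Residuals: 532950/637121, -758410/637121, 510760/637121, -138407/637121, -200539/637121, 53646/637121; SSR = 1855766/637121.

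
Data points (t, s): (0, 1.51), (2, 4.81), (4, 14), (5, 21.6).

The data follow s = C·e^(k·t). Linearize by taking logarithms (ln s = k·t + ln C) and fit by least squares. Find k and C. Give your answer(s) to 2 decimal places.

Let Y = ln s. Fitting Y = k·t + ln C by least squares:
AᵀA = [[45.0000, 11.0000]; [11.0000, 4]], rhs = [29.0611, 7.6946]ᵀ  (here Σt = 11.0000, Σ(t)² = 45.0000, Σln s = 7.6946, Σt·ln s = 29.0611).
Slope k = (n·Σt·ln s − Σt·Σln s)/(n·Σ(t)² − (Σt)²) = (4·29.0611 − 11.0000·7.6946)/59.0000 = 0.53566; ln C = (Σln s − k·Σt)/n = 0.45056, so C = exp(0.45056) = 1.56919.

k = 0.54, C = 1.57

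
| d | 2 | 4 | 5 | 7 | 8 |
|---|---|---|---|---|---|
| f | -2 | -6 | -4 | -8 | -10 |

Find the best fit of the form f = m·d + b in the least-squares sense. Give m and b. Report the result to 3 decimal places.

From the data, Σd·d = 158, Σd = 26, Σ1 = 5.
Right-hand side: Σd·f = -184, Σf = -30.
Eliminating b: 5·(row 1) − 26·(row 2) gives 114·m = 5·(-184) − 26·(-30) = -140, so m = -70/57.
Then b = ((-30) − 26·(-70/57))/5 = 22/57.

m = -1.228, b = 0.386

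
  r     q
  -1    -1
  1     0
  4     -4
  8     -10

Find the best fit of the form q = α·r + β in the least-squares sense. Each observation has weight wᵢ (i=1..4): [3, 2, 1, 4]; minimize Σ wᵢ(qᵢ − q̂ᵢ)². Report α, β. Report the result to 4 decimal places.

Forming XᵀWX = [[277, 35]; [35, 10]] and XᵀWq = [-333, -47]ᵀ gives XᵀWX·[α, β]ᵀ = XᵀWq.
Eliminating β: 10·(row 1) − 35·(row 2) gives 1545·α = 10·(-333) − 35·(-47) = -1685, so α = -337/309.
Then β = ((-47) − 35·(-337/309))/10 = -1364/1545.

α = -1.0906, β = -0.8828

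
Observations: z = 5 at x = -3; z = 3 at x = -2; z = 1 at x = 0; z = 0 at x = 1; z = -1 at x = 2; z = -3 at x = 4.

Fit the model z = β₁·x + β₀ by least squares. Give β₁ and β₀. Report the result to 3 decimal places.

β₁ = -1.100, β₀ = 1.200

Forming MᵀM = [[34, 2]; [2, 6]] and Mᵀz = [-35, 5]ᵀ gives MᵀM·[β₁, β₀]ᵀ = Mᵀz.
Determinant 34·6 − 2² = 200.
β₁ = ((-35)·6 − 2·5)/200 = -11/10; β₀ = (34·5 − 2·(-35))/200 = 6/5.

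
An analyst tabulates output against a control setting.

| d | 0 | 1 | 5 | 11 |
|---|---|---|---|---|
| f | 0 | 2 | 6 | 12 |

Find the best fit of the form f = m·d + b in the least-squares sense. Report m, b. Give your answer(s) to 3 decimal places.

m = 1.057, b = 0.508

With design matrix M, MᵀM = [[147, 17]; [17, 4]] and Mᵀf = [164, 20]ᵀ.
Eliminating b: 4·(row 1) − 17·(row 2) gives 299·m = 4·164 − 17·20 = 316, so m = 316/299.
Then b = (20 − 17·(316/299))/4 = 152/299.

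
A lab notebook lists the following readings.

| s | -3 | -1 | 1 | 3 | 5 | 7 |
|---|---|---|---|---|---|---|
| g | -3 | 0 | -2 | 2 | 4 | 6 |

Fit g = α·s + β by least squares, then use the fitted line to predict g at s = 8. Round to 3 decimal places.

From the data, Σs·s = 94, Σs = 12, Σ1 = 6.
For Xᵀg: Σs·g = 75, Σg = 7.
Normal equations: [[94, 12]; [12, 6]]·[α, β]ᵀ = [75, 7]ᵀ.
det = 94·6 − 12² = 420.
α = (75·6 − 12·7)/420 = 61/70; β = (94·7 − 12·75)/420 = -121/210.
At s = 8: ĝ = (61/70)·(8) + (-121/210)·(1) = 1343/210.

ĝ = 6.395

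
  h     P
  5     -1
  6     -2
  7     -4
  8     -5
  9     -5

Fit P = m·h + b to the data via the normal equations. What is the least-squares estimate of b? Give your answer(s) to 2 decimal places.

Normal-equation sums: Σh·h = 255, Σh = 35, Σ1 = 5.
For MᵀP: Σh·P = -130, ΣP = -17.
So MᵀM·[m, b]ᵀ = MᵀP: [[255, 35]; [35, 5]]·[m, b]ᵀ = [-130, -17]ᵀ.
Δ = 255·5 − 35² = 50.
m = ((-130)·5 − 35·(-17))/50 = -11/10; b = (255·(-17) − 35·(-130))/50 = 43/10.

b = 4.30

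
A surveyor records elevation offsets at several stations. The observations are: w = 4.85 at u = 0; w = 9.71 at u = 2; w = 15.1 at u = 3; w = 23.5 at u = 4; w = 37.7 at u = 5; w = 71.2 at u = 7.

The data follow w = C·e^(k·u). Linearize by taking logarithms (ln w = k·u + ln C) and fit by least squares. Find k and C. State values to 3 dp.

Linearized form: ln w = k·u + ln C. From the 6 transformed points,
Σu = 21.0000, Σ(u)² = 103.0000, Σln w = 17.6190, Σu·ln w = 73.3251.
Equations: 103.0000·k + 21.0000·ln C = 73.3251;  21.0000·k + 6·ln C = 17.6190.
Solving (det = 177.0000): k = 0.39521, ln C = 1.55326, so C = exp(1.55326) = 4.72686.

k = 0.395, C = 4.727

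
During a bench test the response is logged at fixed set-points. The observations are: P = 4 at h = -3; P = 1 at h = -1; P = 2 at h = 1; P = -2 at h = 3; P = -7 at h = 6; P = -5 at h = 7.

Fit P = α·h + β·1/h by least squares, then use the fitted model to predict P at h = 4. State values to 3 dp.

P̂ = -3.553

Normal-equation sums: Σh·h = 105, Σh·1/h = 6, Σ1/h·1/h = 445/196.
For AᵀP: Σh·P = -94, Σ1/h·P = -121/42.
Normal equations: [[105, 6]; [6, 445/196]]·[α, β]ᵀ = [-94, -121/42]ᵀ.
Eliminating β: (445/196)·(row 1) − 6·(row 2) gives (5667/28)·α = (445/196)·(-94) − 6·(-121/42) = -19221/98, so α = -12814/13223.
Then β = ((-121/42) − 6·(-12814/13223))/(445/196) = 7322/5667.
At h = 4: P̂ = (-12814/13223)·(4) + (7322/5667)·(1/4) = -281909/79338.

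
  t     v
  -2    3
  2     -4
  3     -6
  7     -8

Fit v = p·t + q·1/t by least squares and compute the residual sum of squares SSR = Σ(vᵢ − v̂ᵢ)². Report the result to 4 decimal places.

Sums needed: Σt·t = 66, Σt·1/t = 4, Σ1/t·1/t = 557/882.
Right-hand side: Σt·v = -88, Σ1/t·v = -93/14.
det = 66·(557/882) − 4² = 3775/147.
p = ((-88)·(557/882) − 4·(-93/14))/(3775/147) = -2558/2265; q = (66·(-93/14) − 4·(-88))/(3775/147) = -2541/755.
Residuals: -853/906, -53/906, -225/151, 175/453; SSR = 2953/906.

SSR = 3.2594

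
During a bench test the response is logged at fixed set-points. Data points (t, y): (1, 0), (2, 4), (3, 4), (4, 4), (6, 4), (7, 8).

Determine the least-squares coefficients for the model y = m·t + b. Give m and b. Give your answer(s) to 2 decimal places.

Compute the Gram sums: Σt·t = 115, Σt = 23, Σ1 = 6.
Moment sums: Σt·y = 116, Σy = 24.
Eliminating b: 6·(row 1) − 23·(row 2) gives 161·m = 6·116 − 23·24 = 144, so m = 144/161.
Then b = (24 − 23·(144/161))/6 = 4/7.

m = 0.89, b = 0.57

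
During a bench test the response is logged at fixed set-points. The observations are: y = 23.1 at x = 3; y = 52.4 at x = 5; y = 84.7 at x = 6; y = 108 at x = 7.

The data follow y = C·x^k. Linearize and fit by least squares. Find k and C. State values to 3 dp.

Linearized form: ln y = k·ln x + ln C. From the 4 transformed points,
XᵀX = [[10.7942, 6.4457]; [6.4457, 4]], rhs = [26.8859, 16.2200]ᵀ  (here Σln x = 6.4457, Σ(ln x)² = 10.7942, Σln y = 16.2200, Σln x·ln y = 26.8859).
Solving (det = 1.6295): k = 1.83743, ln C = 1.09410, so C = exp(1.09410) = 2.98651.

k = 1.837, C = 2.987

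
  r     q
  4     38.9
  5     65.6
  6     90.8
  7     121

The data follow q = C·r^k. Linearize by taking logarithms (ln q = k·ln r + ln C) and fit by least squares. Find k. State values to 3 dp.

With ln qᵢ as the transformed response and ln rᵢ as the regressor:
Σln r = 6.7334, Σ(ln r)² = 11.5091, Σln q = 17.1490, Σln r·ln q = 29.2190.
Equations: 11.5091·k + 6.7334·ln C = 29.2190;  6.7334·k + 4·ln C = 17.1490.
Δ = 11.5091·4 − (6.7334)² = 0.6976; k = (29.2190·4 − 6.7334·17.1490)/0.6976 = 2.01393, ln C = (11.5091·17.1490 − 6.7334·29.2190)/0.6976 = 0.89710.

k = 2.014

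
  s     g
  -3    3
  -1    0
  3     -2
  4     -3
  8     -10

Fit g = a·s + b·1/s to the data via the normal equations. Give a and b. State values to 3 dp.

a = -1.165, b = 1.658

Entries of XᵀX: Σs·s = 99, Σs·1/s = 5, Σ1/s·1/s = 749/576.
And Σs·g = -107, Σ1/s·g = -11/3.
So XᵀX·[a, b]ᵀ = Xᵀg: [[99, 5]; [5, 749/576]]·[a, b]ᵀ = [-107, -11/3]ᵀ.
Determinant 99·(749/576) − 5² = 6639/64.
a = ((-107)·(749/576) − 5·(-11/3))/(6639/64) = -69583/59751; b = (99·(-11/3) − 5·(-107))/(6639/64) = 11008/6639.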